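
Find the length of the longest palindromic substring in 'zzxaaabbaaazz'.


Scanning 'zzxaaabbaaazz' for palindromic substrings.
Substring at positions 3-10: 'aaabbaaa'.
Check: reverse('aaabbaaa') = 'aaabbaaa' -> palindrome confirmed.
Neighbouring characters ('x' / 'z') break symmetry, so it cannot extend further.
No longer palindromic substring exists; longest length = 8

8


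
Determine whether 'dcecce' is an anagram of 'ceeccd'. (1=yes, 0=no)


Sort characters of 'dcecce': 'cccdee'
Sort characters of 'ceeccd': 'cccdee'
Sorted forms match -> they ARE anagrams
Result: 1

1


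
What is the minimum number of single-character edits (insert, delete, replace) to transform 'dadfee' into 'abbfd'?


Building DP table for s1='dadfee' (len 6) and s2='abbfd' (len 5):
       a  b  b  f  d
    0  1  2  3  4  5
  d 1  1  2  3  4  4
  a 2  1  2  3  4  5
  d 3  2  2  3  4  4
  f 4  3  3  3  3  4
  e 5  4  4  4  4  4
  e 6  5  5  5  5  5
Edit distance = dp[6][5] = 5

5


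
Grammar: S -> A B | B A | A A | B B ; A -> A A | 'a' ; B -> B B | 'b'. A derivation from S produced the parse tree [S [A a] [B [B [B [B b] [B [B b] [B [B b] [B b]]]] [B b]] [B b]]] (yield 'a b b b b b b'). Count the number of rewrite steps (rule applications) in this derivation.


Every bracketed nonterminal node [X ...] in the tree is produced by exactly one rule application.
Reading the tree off as a leftmost derivation:
  Step 1: S  =>  A B   (applied S -> A B)
  Step 2: A B  =>  a B   (applied A -> a)
  Step 3: a B  =>  a B B   (applied B -> B B)
  Step 4: a B B  =>  a B B B   (applied B -> B B)
  Step 5: a B B B  =>  a B B B B   (applied B -> B B)
  Step 6: a B B B B  =>  a b B B B   (applied B -> b)
  Step 7: a b B B B  =>  a b B B B B   (applied B -> B B)
  Step 8: a b B B B B  =>  a b b B B B   (applied B -> b)
  Step 9: a b b B B B  =>  a b b B B B B   (applied B -> B B)
  Step 10: a b b B B B B  =>  a b b b B B B   (applied B -> b)
  Step 11: a b b b B B B  =>  a b b b b B B   (applied B -> b)
  Step 12: a b b b b B B  =>  a b b b b b B   (applied B -> b)
  Step 13: a b b b b b B  =>  a b b b b b b   (applied B -> b)
Final yield: a b b b b b b
Total rewrite steps: 13

13


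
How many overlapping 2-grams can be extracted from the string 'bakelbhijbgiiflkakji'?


String 'bakelbhijbgiiflkakji' has length L = 20.
Number of overlapping n-grams = L - n + 1
Substituting: 20 - 2 + 1 = 19

19


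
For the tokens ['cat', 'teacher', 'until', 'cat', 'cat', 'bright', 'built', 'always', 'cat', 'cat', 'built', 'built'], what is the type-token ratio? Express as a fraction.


Tokens: 12
Unique types: ('always', 'bright', 'built', 'cat', 'teacher', 'until') = 6
TTR = 6/12
Simplify: divide both by 6 -> 1/2
TTR = 1/2

1/2


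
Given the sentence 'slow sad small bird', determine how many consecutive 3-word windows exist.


Word trigrams from [4] words:
  Trigram 1: (slow sad small)
  Trigram 2: (sad small bird)
Total word trigrams: 4 - 2 = 2

2


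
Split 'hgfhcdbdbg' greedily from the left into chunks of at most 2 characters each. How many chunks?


'hgfhcdbdbg' has 10 characters.
Chunking with max size 2:
  Chunk 1: 'hg' (positions 0-1)
  Chunk 2: 'fh' (positions 2-3)
  Chunk 3: 'cd' (positions 4-5)
  Chunk 4: 'bd' (positions 6-7)
  Chunk 5: 'bg' (positions 8-9)
Total chunks: ceil(10 / 2) = 5

5


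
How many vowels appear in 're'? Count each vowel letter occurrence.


Scanning each character of 're':
  Position 1: 'r' -> consonant (running count: 0)
  Position 2: 'e' -> vowel (running count: 1)
Total vowels: 1

1


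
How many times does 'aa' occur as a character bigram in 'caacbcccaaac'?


Scanning 'caacbcccaaac' for bigram 'aa':
  Position 0: 'ca' -> no
  Position 1: 'aa' -> MATCH
  Position 2: 'ac' -> no
  Position 3: 'cb' -> no
  Position 4: 'bc' -> no
  Position 5: 'cc' -> no
  Position 6: 'cc' -> no
  Position 7: 'ca' -> no
  Position 8: 'aa' -> MATCH
  Position 9: 'aa' -> MATCH
  Position 10: 'ac' -> no
Total matches: 3

3


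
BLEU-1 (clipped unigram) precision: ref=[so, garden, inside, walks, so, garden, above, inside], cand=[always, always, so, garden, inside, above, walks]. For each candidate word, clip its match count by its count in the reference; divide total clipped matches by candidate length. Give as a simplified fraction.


Reference word counts: {'above': 1, 'garden': 2, 'inside': 2, 'so': 2, 'walks': 1}
Checking each candidate word (with clipping):
  'always' -> not in reference -> no match (matches: 0)
  'always' -> not in reference -> no match (matches: 0)
  'so' -> in reference (ref count 2, used 1/2) -> match (matches: 1)
  'garden' -> in reference (ref count 2, used 1/2) -> match (matches: 2)
  'inside' -> in reference (ref count 2, used 1/2) -> match (matches: 3)
  'above' -> in reference (ref count 1, used 1/1) -> match (matches: 4)
  'walks' -> in reference (ref count 1, used 1/1) -> match (matches: 5)
Clipped matches: 5, Candidate length: 7
Precision = 5/7

5/7


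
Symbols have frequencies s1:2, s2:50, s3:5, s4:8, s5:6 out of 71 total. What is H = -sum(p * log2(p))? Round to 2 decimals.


Computing entropy H = -sum(p_i * log2(p_i)):
  s1: p = 2/71 = 0.0282, -p*log2(p) = 0.1451
  s2: p = 50/71 = 0.7042, -p*log2(p) = 0.3563
  s3: p = 5/71 = 0.0704, -p*log2(p) = 0.2696
  s4: p = 8/71 = 0.1127, -p*log2(p) = 0.3549
  s5: p = 6/71 = 0.0845, -p*log2(p) = 0.3012
H = sum of terms = 1.4271
Rounded to 2 decimals: 1.43

1.43


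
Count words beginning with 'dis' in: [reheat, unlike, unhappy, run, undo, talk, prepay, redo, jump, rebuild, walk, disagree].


Checking each word for prefix 'dis':
  'reheat' -> no (count: 0)
  'unlike' -> no (count: 0)
  'unhappy' -> no (count: 0)
  'run' -> no (count: 0)
  'undo' -> no (count: 0)
  'talk' -> no (count: 0)
  'prepay' -> no (count: 0)
  'redo' -> no (count: 0)
  'jump' -> no (count: 0)
  'rebuild' -> no (count: 0)
  'walk' -> no (count: 0)
  'disagree' -> YES, starts with 'dis' (count: 1)
Total with prefix 'dis': 1

1


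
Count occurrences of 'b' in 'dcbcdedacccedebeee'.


Scanning 'dcbcdedacccedebeee' for 'b':
  Position 2: 'b' -> MATCH (count: 1)
  Position 14: 'b' -> MATCH (count: 2)
Total occurrences of 'b': 2

2


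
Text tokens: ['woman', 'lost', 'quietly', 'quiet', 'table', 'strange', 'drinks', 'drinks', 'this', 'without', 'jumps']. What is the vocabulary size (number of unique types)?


Listing all tokens and tracking unique types:
  Token 1: 'woman' -> NEW (unique so far: 1)
  Token 2: 'lost' -> NEW (unique so far: 2)
  Token 3: 'quietly' -> NEW (unique so far: 3)
  Token 4: 'quiet' -> NEW (unique so far: 4)
  Token 5: 'table' -> NEW (unique so far: 5)
  Token 6: 'strange' -> NEW (unique so far: 6)
  Token 7: 'drinks' -> NEW (unique so far: 7)
  Token 8: 'drinks' -> duplicate (unique so far: 7)
  Token 9: 'this' -> NEW (unique so far: 8)
  Token 10: 'without' -> NEW (unique so far: 9)
  Token 11: 'jumps' -> NEW (unique so far: 10)
Unique types: ('drinks', 'jumps', 'lost', 'quiet', 'quietly', 'strange', 'table', 'this', 'without', 'woman')
Vocabulary size: 10

10


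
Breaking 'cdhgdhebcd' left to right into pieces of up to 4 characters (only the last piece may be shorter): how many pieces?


'cdhgdhebcd' has 10 characters.
Chunking with max size 4:
  Chunk 1: 'cdhg' (positions 0-3)
  Chunk 2: 'dheb' (positions 4-7)
  Chunk 3: 'cd' (positions 8-9)
Total chunks: ceil(10 / 4) = 3

3


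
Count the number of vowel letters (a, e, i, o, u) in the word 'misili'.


Scanning each character of 'misili':
  Position 1: 'm' -> consonant (running count: 0)
  Position 2: 'i' -> vowel (running count: 1)
  Position 3: 's' -> consonant (running count: 1)
  Position 4: 'i' -> vowel (running count: 2)
  Position 5: 'l' -> consonant (running count: 2)
  Position 6: 'i' -> vowel (running count: 3)
Total vowels: 3

3


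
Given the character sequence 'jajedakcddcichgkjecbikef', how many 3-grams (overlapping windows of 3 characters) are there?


String 'jajedakcddcichgkjecbikef' has length L = 24.
Number of overlapping n-grams = L - n + 1
Substituting: 24 - 3 + 1 = 22

22


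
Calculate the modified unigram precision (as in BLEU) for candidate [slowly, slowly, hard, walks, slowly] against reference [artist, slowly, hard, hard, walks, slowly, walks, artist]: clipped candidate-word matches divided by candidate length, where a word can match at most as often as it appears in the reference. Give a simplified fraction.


Reference word counts: {'artist': 2, 'hard': 2, 'slowly': 2, 'walks': 2}
Checking each candidate word (with clipping):
  'slowly' -> in reference (ref count 2, used 1/2) -> match (matches: 1)
  'slowly' -> in reference (ref count 2, used 2/2) -> match (matches: 2)
  'hard' -> in reference (ref count 2, used 1/2) -> match (matches: 3)
  'walks' -> in reference (ref count 2, used 1/2) -> match (matches: 4)
  'slowly' -> ref count 2 already used up (2/2) -> clipped, no match (matches: 4)
Clipped matches: 4, Candidate length: 5
Precision = 4/5

4/5


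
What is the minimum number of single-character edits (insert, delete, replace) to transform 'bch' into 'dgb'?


Building DP table for s1='bch' (len 3) and s2='dgb' (len 3):
       d  g  b
    0  1  2  3
  b 1  1  2  2
  c 2  2  2  3
  h 3  3  3  3
Edit distance = dp[3][3] = 3

3


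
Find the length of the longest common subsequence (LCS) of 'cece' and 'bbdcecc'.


DP table for LCS of 'cece' and 'bbdcecc':
       b  b  d  c  e  c  c
    0  0  0  0  0  0  0  0
  c 0  0  0  0  1  1  1  1
  e 0  0  0  0  1  2  2  2
  c 0  0  0  0  1  2  3  3
  e 0  0  0  0  1  2  3  3
LCS: 'cec'
LCS length = 3

3


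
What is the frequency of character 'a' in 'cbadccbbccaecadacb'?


Scanning 'cbadccbbccaecadacb' for 'a':
  Position 2: 'a' -> MATCH (count: 1)
  Position 10: 'a' -> MATCH (count: 2)
  Position 13: 'a' -> MATCH (count: 3)
  Position 15: 'a' -> MATCH (count: 4)
Total occurrences of 'a': 4

4


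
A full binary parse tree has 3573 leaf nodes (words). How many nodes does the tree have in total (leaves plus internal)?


Leaf nodes (terminals): 3573
Internal nodes = n - 1 = 3573 - 1 = 3572
Total = leaves + internal = 3573 + 3572 = 7145

7145


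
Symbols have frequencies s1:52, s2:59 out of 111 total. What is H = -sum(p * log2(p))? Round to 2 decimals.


Computing entropy H = -sum(p_i * log2(p_i)):
  s1: p = 52/111 = 0.4685, -p*log2(p) = 0.5125
  s2: p = 59/111 = 0.5315, -p*log2(p) = 0.4846
H = sum of terms = 0.9971
Rounded to 2 decimals: 1.00

1.00


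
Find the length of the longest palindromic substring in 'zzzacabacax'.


Scanning 'zzzacabacax' for palindromic substrings.
Substring at positions 3-9: 'acabaca'.
Check: reverse('acabaca') = 'acabaca' -> palindrome confirmed.
Neighbouring characters ('z' / 'x') break symmetry, so it cannot extend further.
No longer palindromic substring exists; longest length = 7

7


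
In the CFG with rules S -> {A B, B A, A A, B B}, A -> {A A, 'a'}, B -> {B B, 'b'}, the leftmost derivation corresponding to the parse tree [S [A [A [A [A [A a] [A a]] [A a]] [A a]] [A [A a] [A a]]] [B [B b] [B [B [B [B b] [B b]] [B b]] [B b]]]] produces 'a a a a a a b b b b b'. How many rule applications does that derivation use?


Every bracketed nonterminal node [X ...] in the tree is produced by exactly one rule application.
Reading the tree off as a leftmost derivation:
  Step 1: S  =>  A B   (applied S -> A B)
  Step 2: A B  =>  A A B   (applied A -> A A)
  Step 3: A A B  =>  A A A B   (applied A -> A A)
  Step 4: A A A B  =>  A A A A B   (applied A -> A A)
  Step 5: A A A A B  =>  A A A A A B   (applied A -> A A)
  Step 6: A A A A A B  =>  a A A A A B   (applied A -> a)
  Step 7: a A A A A B  =>  a a A A A B   (applied A -> a)
  Step 8: a a A A A B  =>  a a a A A B   (applied A -> a)
  Step 9: a a a A A B  =>  a a a a A B   (applied A -> a)
  Step 10: a a a a A B  =>  a a a a A A B   (applied A -> A A)
  Step 11: a a a a A A B  =>  a a a a a A B   (applied A -> a)
  Step 12: a a a a a A B  =>  a a a a a a B   (applied A -> a)
  Step 13: a a a a a a B  =>  a a a a a a B B   (applied B -> B B)
  Step 14: a a a a a a B B  =>  a a a a a a b B   (applied B -> b)
  Step 15: a a a a a a b B  =>  a a a a a a b B B   (applied B -> B B)
  Step 16: a a a a a a b B B  =>  a a a a a a b B B B   (applied B -> B B)
  Step 17: a a a a a a b B B B  =>  a a a a a a b B B B B   (applied B -> B B)
  Step 18: a a a a a a b B B B B  =>  a a a a a a b b B B B   (applied B -> b)
  Step 19: a a a a a a b b B B B  =>  a a a a a a b b b B B   (applied B -> b)
  Step 20: a a a a a a b b b B B  =>  a a a a a a b b b b B   (applied B -> b)
  Step 21: a a a a a a b b b b B  =>  a a a a a a b b b b b   (applied B -> b)
Final yield: a a a a a a b b b b b
Total rewrite steps: 21

21


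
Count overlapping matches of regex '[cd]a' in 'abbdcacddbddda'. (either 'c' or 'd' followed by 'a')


Pattern: [cd]a means either 'c' or 'd' followed by 'a'.
Scanning 'abbdcacddbddda' position-by-position:
  Pos 0: window 'ab' -> no
  Pos 1: window 'bb' -> no
  Pos 2: window 'bd' -> no
  Pos 3: window 'dc' -> no
  Pos 4: window 'ca' -> MATCH
  Pos 5: window 'ac' -> no
  Pos 6: window 'cd' -> no
  Pos 7: window 'dd' -> no
  Pos 8: window 'db' -> no
  Pos 9: window 'bd' -> no
  Pos 10: window 'dd' -> no
  Pos 11: window 'dd' -> no
  Pos 12: window 'da' -> MATCH
  Pos 13: window 'a' -> no
Total matches: 2

2


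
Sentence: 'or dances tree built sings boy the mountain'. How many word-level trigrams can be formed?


Word trigrams from [8] words:
  Trigram 1: (or dances tree)
  Trigram 2: (dances tree built)
  Trigram 3: (tree built sings)
  Trigram 4: (built sings boy)
  Trigram 5: (sings boy the)
  Trigram 6: (boy the mountain)
Total word trigrams: 8 - 2 = 6

6


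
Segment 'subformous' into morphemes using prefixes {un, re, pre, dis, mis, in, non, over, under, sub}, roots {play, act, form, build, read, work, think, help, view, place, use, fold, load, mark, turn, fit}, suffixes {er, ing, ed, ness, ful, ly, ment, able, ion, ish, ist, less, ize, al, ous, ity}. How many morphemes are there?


Segmenting 'subformous' against the inventory:
  'sub' -> prefix (morpheme 1)
  'form' -> root (morpheme 2)
  'ous' -> suffix (morpheme 3)
Total morphemes: 3

3


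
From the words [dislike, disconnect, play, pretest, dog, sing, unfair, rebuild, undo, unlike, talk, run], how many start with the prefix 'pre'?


Checking each word for prefix 'pre':
  'dislike' -> no (count: 0)
  'disconnect' -> no (count: 0)
  'play' -> no (count: 0)
  'pretest' -> YES, starts with 'pre' (count: 1)
  'dog' -> no (count: 1)
  'sing' -> no (count: 1)
  'unfair' -> no (count: 1)
  'rebuild' -> no (count: 1)
  'undo' -> no (count: 1)
  'unlike' -> no (count: 1)
  'talk' -> no (count: 1)
  'run' -> no (count: 1)
Total with prefix 'pre': 1

1


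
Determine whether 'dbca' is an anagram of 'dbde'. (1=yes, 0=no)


Sort characters of 'dbca': 'abcd'
Sort characters of 'dbde': 'bdde'
Sorted forms differ -> they are NOT anagrams
Result: 0

0


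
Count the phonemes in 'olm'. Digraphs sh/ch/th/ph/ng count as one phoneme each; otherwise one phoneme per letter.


Parsing 'olm' greedily, digraphs first:
  'o' -> vowel phoneme (phonemes so far: 1)
  'l' -> consonant phoneme (phonemes so far: 2)
  'm' -> consonant phoneme (phonemes so far: 3)
Total phonemes: 3

3


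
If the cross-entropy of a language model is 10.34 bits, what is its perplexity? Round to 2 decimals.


Perplexity formula: PP = 2^H
H = 10.34
PP = 2^10.34
Decompose: 2^10.34 = 2^10 * 2^0.34
2^10 = 1024, 2^0.34 ~ 1.2657566
PP ~ 1024 * 1.2657566 = 1296.1347584
Rounded to 2 decimals: 1296.13

1296.13


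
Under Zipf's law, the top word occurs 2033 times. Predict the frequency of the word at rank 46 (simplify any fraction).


Zipf's law: freq(rank) = f1 / rank
f1 = 2033, rank = 46
freq = 2033 / 46
GCD(2033, 46) = 1
Simplified: 2033/46

2033/46


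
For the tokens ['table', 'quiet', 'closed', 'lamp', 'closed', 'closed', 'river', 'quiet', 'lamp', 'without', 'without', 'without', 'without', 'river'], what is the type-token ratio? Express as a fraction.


Tokens: 14
Unique types: ('closed', 'lamp', 'quiet', 'river', 'table', 'without') = 6
TTR = 6/14
Simplify: divide both by 2 -> 3/7
TTR = 3/7

3/7


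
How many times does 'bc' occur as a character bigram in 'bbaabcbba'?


Scanning 'bbaabcbba' for bigram 'bc':
  Position 0: 'bb' -> no
  Position 1: 'ba' -> no
  Position 2: 'aa' -> no
  Position 3: 'ab' -> no
  Position 4: 'bc' -> MATCH
  Position 5: 'cb' -> no
  Position 6: 'bb' -> no
  Position 7: 'ba' -> no
Total matches: 1

1


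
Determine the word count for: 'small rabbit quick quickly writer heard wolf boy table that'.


Counting words by splitting on spaces:
  Word 1: 'small'
  Word 2: 'rabbit'
  Word 3: 'quick'
  Word 4: 'quickly'
  Word 5: 'writer'
  Word 6: 'heard'
  Word 7: 'wolf'
  Word 8: 'boy'
  Word 9: 'table'
  Word 10: 'that'
Total words: 10

10


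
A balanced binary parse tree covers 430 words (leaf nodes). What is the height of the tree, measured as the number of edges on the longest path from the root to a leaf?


In a balanced binary tree with n leaves the deepest leaf is ceil(log2(n)) edges below the root.
log2(430) = 8.7482
ceil(8.7482) = 9
height (edges) = 9

9


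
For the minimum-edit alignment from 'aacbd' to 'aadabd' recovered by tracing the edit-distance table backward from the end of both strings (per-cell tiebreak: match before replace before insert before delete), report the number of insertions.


Edit distance = 2. Backtracking from cell (5, 6) with preference match > replace > insert > delete,
then listing the resulting alignment 'aacbd' -> 'aadabd' left to right:
  Step 1: keep 'a'
  Step 2: keep 'a'
  Step 3: insert 'd' [insertion #1]
  Step 4: replace c->a
  Step 5: keep 'b'
  Step 6: keep 'd'
Total insertions: 1

1


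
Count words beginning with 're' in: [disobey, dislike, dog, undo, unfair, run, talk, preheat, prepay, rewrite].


Checking each word for prefix 're':
  'disobey' -> no (count: 0)
  'dislike' -> no (count: 0)
  'dog' -> no (count: 0)
  'undo' -> no (count: 0)
  'unfair' -> no (count: 0)
  'run' -> no (count: 0)
  'talk' -> no (count: 0)
  'preheat' -> no (count: 0)
  'prepay' -> no (count: 0)
  'rewrite' -> YES, starts with 're' (count: 1)
Total with prefix 're': 1

1


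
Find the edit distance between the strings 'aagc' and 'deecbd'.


Building DP table for s1='aagc' (len 4) and s2='deecbd' (len 6):
       d  e  e  c  b  d
    0  1  2  3  4  5  6
  a 1  1  2  3  4  5  6
  a 2  2  2  3  4  5  6
  g 3  3  3  3  4  5  6
  c 4  4  4  4  3  4  5
Edit distance = dp[4][6] = 5

5


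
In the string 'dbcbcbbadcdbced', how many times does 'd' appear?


Scanning 'dbcbcbbadcdbced' for 'd':
  Position 0: 'd' -> MATCH (count: 1)
  Position 8: 'd' -> MATCH (count: 2)
  Position 10: 'd' -> MATCH (count: 3)
  Position 14: 'd' -> MATCH (count: 4)
Total occurrences of 'd': 4

4


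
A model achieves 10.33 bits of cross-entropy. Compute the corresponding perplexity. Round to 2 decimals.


Perplexity formula: PP = 2^H
H = 10.33
PP = 2^10.33
Decompose: 2^10.33 = 2^10 * 2^0.33
2^10 = 1024, 2^0.33 ~ 1.2570134
PP ~ 1024 * 1.2570134 = 1287.1817216
Rounded to 2 decimals: 1287.18

1287.18


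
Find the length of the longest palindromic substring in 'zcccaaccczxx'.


Scanning 'zcccaaccczxx' for palindromic substrings.
Substring at positions 0-9: 'zcccaacccz'.
Check: reverse('zcccaacccz') = 'zcccaacccz' -> palindrome confirmed.
Neighbouring characters ('-' / 'x') break symmetry, so it cannot extend further.
No longer palindromic substring exists; longest length = 10

10


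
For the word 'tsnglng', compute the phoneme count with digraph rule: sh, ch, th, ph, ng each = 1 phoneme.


Parsing 'tsnglng' greedily, digraphs first:
  't' -> consonant phoneme (phonemes so far: 1)
  's' -> consonant phoneme (phonemes so far: 2)
  'ng' -> digraph (1 consonant phoneme) (phonemes so far: 3)
  'l' -> consonant phoneme (phonemes so far: 4)
  'ng' -> digraph (1 consonant phoneme) (phonemes so far: 5)
Total phonemes: 5

5


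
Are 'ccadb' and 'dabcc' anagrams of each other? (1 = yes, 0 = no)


Sort characters of 'ccadb': 'abccd'
Sort characters of 'dabcc': 'abccd'
Sorted forms match -> they ARE anagrams
Result: 1

1


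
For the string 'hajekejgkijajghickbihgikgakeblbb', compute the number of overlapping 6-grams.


String 'hajekejgkijajghickbihgikgakeblbb' has length L = 32.
Number of overlapping n-grams = L - n + 1
Substituting: 32 - 6 + 1 = 27

27


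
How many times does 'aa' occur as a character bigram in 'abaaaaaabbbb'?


Scanning 'abaaaaaabbbb' for bigram 'aa':
  Position 0: 'ab' -> no
  Position 1: 'ba' -> no
  Position 2: 'aa' -> MATCH
  Position 3: 'aa' -> MATCH
  Position 4: 'aa' -> MATCH
  Position 5: 'aa' -> MATCH
  Position 6: 'aa' -> MATCH
  Position 7: 'ab' -> no
  Position 8: 'bb' -> no
  Position 9: 'bb' -> no
  Position 10: 'bb' -> no
Total matches: 5

5


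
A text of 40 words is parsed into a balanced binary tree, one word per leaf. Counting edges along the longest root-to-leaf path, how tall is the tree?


In a balanced binary tree with n leaves the deepest leaf is ceil(log2(n)) edges below the root.
log2(40) = 5.3219
ceil(5.3219) = 6
height (edges) = 6

6


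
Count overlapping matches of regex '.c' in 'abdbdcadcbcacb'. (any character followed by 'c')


Pattern: .c means any character followed by 'c'.
Scanning 'abdbdcadcbcacb' position-by-position:
  Pos 0: window 'ab' -> no
  Pos 1: window 'bd' -> no
  Pos 2: window 'db' -> no
  Pos 3: window 'bd' -> no
  Pos 4: window 'dc' -> MATCH
  Pos 5: window 'ca' -> no
  Pos 6: window 'ad' -> no
  Pos 7: window 'dc' -> MATCH
  Pos 8: window 'cb' -> no
  Pos 9: window 'bc' -> MATCH
  Pos 10: window 'ca' -> no
  Pos 11: window 'ac' -> MATCH
  Pos 12: window 'cb' -> no
  Pos 13: window 'b' -> no
Total matches: 4

4


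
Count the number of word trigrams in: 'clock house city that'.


Word trigrams from [4] words:
  Trigram 1: (clock house city)
  Trigram 2: (house city that)
Total word trigrams: 4 - 2 = 2

2


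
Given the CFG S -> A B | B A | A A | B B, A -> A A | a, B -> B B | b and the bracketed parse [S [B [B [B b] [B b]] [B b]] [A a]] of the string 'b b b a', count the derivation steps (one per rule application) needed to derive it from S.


Every bracketed nonterminal node [X ...] in the tree is produced by exactly one rule application.
Reading the tree off as a leftmost derivation:
  Step 1: S  =>  B A   (applied S -> B A)
  Step 2: B A  =>  B B A   (applied B -> B B)
  Step 3: B B A  =>  B B B A   (applied B -> B B)
  Step 4: B B B A  =>  b B B A   (applied B -> b)
  Step 5: b B B A  =>  b b B A   (applied B -> b)
  Step 6: b b B A  =>  b b b A   (applied B -> b)
  Step 7: b b b A  =>  b b b a   (applied A -> a)
Final yield: b b b a
Total rewrite steps: 7

7


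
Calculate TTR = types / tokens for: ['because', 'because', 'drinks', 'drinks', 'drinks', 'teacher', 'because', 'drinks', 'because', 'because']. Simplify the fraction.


Tokens: 10
Unique types: ('because', 'drinks', 'teacher') = 3
TTR = 3/10
Already in lowest terms.

3/10


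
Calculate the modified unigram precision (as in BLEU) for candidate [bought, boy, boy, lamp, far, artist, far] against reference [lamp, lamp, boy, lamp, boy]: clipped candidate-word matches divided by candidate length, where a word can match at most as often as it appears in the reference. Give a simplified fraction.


Reference word counts: {'boy': 2, 'lamp': 3}
Checking each candidate word (with clipping):
  'bought' -> not in reference -> no match (matches: 0)
  'boy' -> in reference (ref count 2, used 1/2) -> match (matches: 1)
  'boy' -> in reference (ref count 2, used 2/2) -> match (matches: 2)
  'lamp' -> in reference (ref count 3, used 1/3) -> match (matches: 3)
  'far' -> not in reference -> no match (matches: 3)
  'artist' -> not in reference -> no match (matches: 3)
  'far' -> not in reference -> no match (matches: 3)
Clipped matches: 3, Candidate length: 7
Precision = 3/7

3/7


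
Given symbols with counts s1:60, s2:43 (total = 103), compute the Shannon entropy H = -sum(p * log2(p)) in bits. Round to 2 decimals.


Computing entropy H = -sum(p_i * log2(p_i)):
  s1: p = 60/103 = 0.5825, -p*log2(p) = 0.4541
  s2: p = 43/103 = 0.4175, -p*log2(p) = 0.5261
H = sum of terms = 0.9802
Rounded to 2 decimals: 0.98

0.98


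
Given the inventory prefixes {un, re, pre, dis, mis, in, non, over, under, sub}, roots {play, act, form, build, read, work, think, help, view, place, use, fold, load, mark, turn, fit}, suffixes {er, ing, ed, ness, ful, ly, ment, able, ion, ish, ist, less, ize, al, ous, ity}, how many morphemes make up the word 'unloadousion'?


Segmenting 'unloadousion' against the inventory:
  'un' -> prefix (morpheme 1)
  'load' -> root (morpheme 2)
  'ous' -> suffix (morpheme 3)
  'ion' -> suffix (morpheme 4)
Total morphemes: 4

4


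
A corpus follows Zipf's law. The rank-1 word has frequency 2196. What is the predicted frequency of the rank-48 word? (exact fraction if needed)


Zipf's law: freq(rank) = f1 / rank
f1 = 2196, rank = 48
freq = 2196 / 48
GCD(2196, 48) = 12
Simplified: 183/4

183/4


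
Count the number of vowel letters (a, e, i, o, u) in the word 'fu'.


Scanning each character of 'fu':
  Position 1: 'f' -> consonant (running count: 0)
  Position 2: 'u' -> vowel (running count: 1)
Total vowels: 1

1


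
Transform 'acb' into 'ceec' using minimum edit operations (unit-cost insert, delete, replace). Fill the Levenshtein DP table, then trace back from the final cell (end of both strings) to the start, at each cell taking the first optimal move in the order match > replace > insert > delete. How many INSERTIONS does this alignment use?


Edit distance = 4. Backtracking from cell (3, 4) with preference match > replace > insert > delete,
then listing the resulting alignment 'acb' -> 'ceec' left to right:
  Step 1: insert 'c' [insertion #1]
  Step 2: replace a->e
  Step 3: replace c->e
  Step 4: replace b->c
Total insertions: 1

1


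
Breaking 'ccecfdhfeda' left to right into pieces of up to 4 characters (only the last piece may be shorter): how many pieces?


'ccecfdhfeda' has 11 characters.
Chunking with max size 4:
  Chunk 1: 'ccec' (positions 0-3)
  Chunk 2: 'fdhf' (positions 4-7)
  Chunk 3: 'eda' (positions 8-10)
Total chunks: ceil(11 / 4) = 3

3


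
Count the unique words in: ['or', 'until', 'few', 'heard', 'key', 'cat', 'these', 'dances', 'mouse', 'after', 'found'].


Listing all tokens and tracking unique types:
  Token 1: 'or' -> NEW (unique so far: 1)
  Token 2: 'until' -> NEW (unique so far: 2)
  Token 3: 'few' -> NEW (unique so far: 3)
  Token 4: 'heard' -> NEW (unique so far: 4)
  Token 5: 'key' -> NEW (unique so far: 5)
  Token 6: 'cat' -> NEW (unique so far: 6)
  Token 7: 'these' -> NEW (unique so far: 7)
  Token 8: 'dances' -> NEW (unique so far: 8)
  Token 9: 'mouse' -> NEW (unique so far: 9)
  Token 10: 'after' -> NEW (unique so far: 10)
  Token 11: 'found' -> NEW (unique so far: 11)
Unique types: ('after', 'cat', 'dances', 'few', 'found', 'heard', 'key', 'mouse', 'or', 'these', 'until')
Vocabulary size: 11

11


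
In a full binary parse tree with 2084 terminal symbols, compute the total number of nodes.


Leaf nodes (terminals): 2084
Internal nodes = n - 1 = 2084 - 1 = 2083
Total = leaves + internal = 2084 + 2083 = 4167

4167


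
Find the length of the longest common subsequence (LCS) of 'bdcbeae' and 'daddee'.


DP table for LCS of 'bdcbeae' and 'daddee':
       d  a  d  d  e  e
    0  0  0  0  0  0  0
  b 0  0  0  0  0  0  0
  d 0  1  1  1  1  1  1
  c 0  1  1  1  1  1  1
  b 0  1  1  1  1  1  1
  e 0  1  1  1  1  2  2
  a 0  1  2  2  2  2  2
  e 0  1  2  2  2  3  3
LCS: 'dee'
LCS length = 3

3


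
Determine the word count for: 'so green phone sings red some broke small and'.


Counting words by splitting on spaces:
  Word 1: 'so'
  Word 2: 'green'
  Word 3: 'phone'
  Word 4: 'sings'
  Word 5: 'red'
  Word 6: 'some'
  Word 7: 'broke'
  Word 8: 'small'
  Word 9: 'and'
Total words: 9

9


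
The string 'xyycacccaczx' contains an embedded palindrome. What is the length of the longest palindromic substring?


Scanning 'xyycacccaczx' for palindromic substrings.
Substring at positions 3-9: 'cacccac'.
Check: reverse('cacccac') = 'cacccac' -> palindrome confirmed.
Neighbouring characters ('y' / 'z') break symmetry, so it cannot extend further.
No longer palindromic substring exists; longest length = 7

7


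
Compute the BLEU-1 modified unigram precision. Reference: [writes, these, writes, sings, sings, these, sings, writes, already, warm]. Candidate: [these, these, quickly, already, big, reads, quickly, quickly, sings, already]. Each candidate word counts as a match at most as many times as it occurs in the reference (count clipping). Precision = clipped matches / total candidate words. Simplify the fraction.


Reference word counts: {'already': 1, 'sings': 3, 'these': 2, 'warm': 1, 'writes': 3}
Checking each candidate word (with clipping):
  'these' -> in reference (ref count 2, used 1/2) -> match (matches: 1)
  'these' -> in reference (ref count 2, used 2/2) -> match (matches: 2)
  'quickly' -> not in reference -> no match (matches: 2)
  'already' -> in reference (ref count 1, used 1/1) -> match (matches: 3)
  'big' -> not in reference -> no match (matches: 3)
  'reads' -> not in reference -> no match (matches: 3)
  'quickly' -> not in reference -> no match (matches: 3)
  'quickly' -> not in reference -> no match (matches: 3)
  'sings' -> in reference (ref count 3, used 1/3) -> match (matches: 4)
  'already' -> ref count 1 already used up (1/1) -> clipped, no match (matches: 4)
Clipped matches: 4, Candidate length: 10
Precision = 4/10 = 2/5

2/5


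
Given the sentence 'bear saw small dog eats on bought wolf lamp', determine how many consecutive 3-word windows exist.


Word trigrams from [9] words:
  Trigram 1: (bear saw small)
  Trigram 2: (saw small dog)
  Trigram 3: (small dog eats)
  Trigram 4: (dog eats on)
  Trigram 5: (eats on bought)
  Trigram 6: (on bought wolf)
  Trigram 7: (bought wolf lamp)
Total word trigrams: 9 - 2 = 7

7


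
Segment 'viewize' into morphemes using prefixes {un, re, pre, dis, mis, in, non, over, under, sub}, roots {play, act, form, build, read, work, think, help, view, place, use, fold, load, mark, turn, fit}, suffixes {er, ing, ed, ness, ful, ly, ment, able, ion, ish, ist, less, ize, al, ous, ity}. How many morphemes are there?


Segmenting 'viewize' against the inventory:
  'view' -> root (morpheme 1)
  'ize' -> suffix (morpheme 2)
Total morphemes: 2

2


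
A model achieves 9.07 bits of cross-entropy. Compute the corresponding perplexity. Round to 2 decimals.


Perplexity formula: PP = 2^H
H = 9.07
PP = 2^9.07
Decompose: 2^9.07 = 2^9 * 2^0.07
2^9 = 512, 2^0.07 ~ 1.0497167
PP ~ 512 * 1.0497167 = 537.4549504
Rounded to 2 decimals: 537.45

537.45


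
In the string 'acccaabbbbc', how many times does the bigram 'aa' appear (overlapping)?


Scanning 'acccaabbbbc' for bigram 'aa':
  Position 0: 'ac' -> no
  Position 1: 'cc' -> no
  Position 2: 'cc' -> no
  Position 3: 'ca' -> no
  Position 4: 'aa' -> MATCH
  Position 5: 'ab' -> no
  Position 6: 'bb' -> no
  Position 7: 'bb' -> no
  Position 8: 'bb' -> no
  Position 9: 'bc' -> no
Total matches: 1

1


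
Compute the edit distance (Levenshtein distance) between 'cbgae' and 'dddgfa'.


Building DP table for s1='cbgae' (len 5) and s2='dddgfa' (len 6):
       d  d  d  g  f  a
    0  1  2  3  4  5  6
  c 1  1  2  3  4  5  6
  b 2  2  2  3  4  5  6
  g 3  3  3  3  3  4  5
  a 4  4  4  4  4  4  4
  e 5  5  5  5  5  5  5
Edit distance = dp[5][6] = 5

5


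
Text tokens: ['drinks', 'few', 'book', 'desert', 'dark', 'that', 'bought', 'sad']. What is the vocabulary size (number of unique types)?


Listing all tokens and tracking unique types:
  Token 1: 'drinks' -> NEW (unique so far: 1)
  Token 2: 'few' -> NEW (unique so far: 2)
  Token 3: 'book' -> NEW (unique so far: 3)
  Token 4: 'desert' -> NEW (unique so far: 4)
  Token 5: 'dark' -> NEW (unique so far: 5)
  Token 6: 'that' -> NEW (unique so far: 6)
  Token 7: 'bought' -> NEW (unique so far: 7)
  Token 8: 'sad' -> NEW (unique so far: 8)
Unique types: ('book', 'bought', 'dark', 'desert', 'drinks', 'few', 'sad', 'that')
Vocabulary size: 8

8


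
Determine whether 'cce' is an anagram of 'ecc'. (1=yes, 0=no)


Sort characters of 'cce': 'cce'
Sort characters of 'ecc': 'cce'
Sorted forms match -> they ARE anagrams
Result: 1

1


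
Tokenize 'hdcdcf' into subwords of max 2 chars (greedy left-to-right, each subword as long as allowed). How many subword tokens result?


'hdcdcf' has 6 characters.
Chunking with max size 2:
  Chunk 1: 'hd' (positions 0-1)
  Chunk 2: 'cd' (positions 2-3)
  Chunk 3: 'cf' (positions 4-5)
Total chunks: ceil(6 / 2) = 3

3


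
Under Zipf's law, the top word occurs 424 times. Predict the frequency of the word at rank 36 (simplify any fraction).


Zipf's law: freq(rank) = f1 / rank
f1 = 424, rank = 36
freq = 424 / 36
GCD(424, 36) = 4
Simplified: 106/9

106/9


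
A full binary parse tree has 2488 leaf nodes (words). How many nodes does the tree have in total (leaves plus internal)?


Leaf nodes (terminals): 2488
Internal nodes = n - 1 = 2488 - 1 = 2487
Total = leaves + internal = 2488 + 2487 = 4975

4975


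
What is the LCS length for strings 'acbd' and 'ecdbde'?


DP table for LCS of 'acbd' and 'ecdbde':
       e  c  d  b  d  e
    0  0  0  0  0  0  0
  a 0  0  0  0  0  0  0
  c 0  0  1  1  1  1  1
  b 0  0  1  1  2  2  2
  d 0  0  1  2  2  3  3
LCS: 'cbd'
LCS length = 3

3


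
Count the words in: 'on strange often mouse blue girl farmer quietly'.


Counting words by splitting on spaces:
  Word 1: 'on'
  Word 2: 'strange'
  Word 3: 'often'
  Word 4: 'mouse'
  Word 5: 'blue'
  Word 6: 'girl'
  Word 7: 'farmer'
  Word 8: 'quietly'
Total words: 8

8


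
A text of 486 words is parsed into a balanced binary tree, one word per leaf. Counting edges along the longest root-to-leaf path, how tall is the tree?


In a balanced binary tree with n leaves the deepest leaf is ceil(log2(n)) edges below the root.
log2(486) = 8.9248
ceil(8.9248) = 9
height (edges) = 9

9


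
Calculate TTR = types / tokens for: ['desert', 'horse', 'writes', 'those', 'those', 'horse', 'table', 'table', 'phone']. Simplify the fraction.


Tokens: 9
Unique types: ('desert', 'horse', 'phone', 'table', 'those', 'writes') = 6
TTR = 6/9
Simplify: divide both by 3 -> 2/3
TTR = 2/3

2/3


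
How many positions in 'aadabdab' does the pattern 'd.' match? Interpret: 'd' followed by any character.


Pattern: d. means 'd' followed by any character.
Scanning 'aadabdab' position-by-position:
  Pos 0: window 'aa' -> no
  Pos 1: window 'ad' -> no
  Pos 2: window 'da' -> MATCH
  Pos 3: window 'ab' -> no
  Pos 4: window 'bd' -> no
  Pos 5: window 'da' -> MATCH
  Pos 6: window 'ab' -> no
  Pos 7: window 'b' -> no
Total matches: 2

2


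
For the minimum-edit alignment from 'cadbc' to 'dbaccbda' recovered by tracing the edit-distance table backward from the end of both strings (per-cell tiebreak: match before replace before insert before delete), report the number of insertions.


Edit distance = 6. Backtracking from cell (5, 8) with preference match > replace > insert > delete,
then listing the resulting alignment 'cadbc' -> 'dbaccbda' left to right:
  Step 1: insert 'd' [insertion #1]
  Step 2: replace c->b
  Step 3: keep 'a'
  Step 4: insert 'c' [insertion #2]
  Step 5: replace d->c
  Step 6: keep 'b'
  Step 7: insert 'd' [insertion #3]
  Step 8: replace c->a
Total insertions: 3

3


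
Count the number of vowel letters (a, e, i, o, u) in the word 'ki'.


Scanning each character of 'ki':
  Position 1: 'k' -> consonant (running count: 0)
  Position 2: 'i' -> vowel (running count: 1)
Total vowels: 1

1


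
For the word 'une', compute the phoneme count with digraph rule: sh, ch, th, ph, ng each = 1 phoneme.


Parsing 'une' greedily, digraphs first:
  'u' -> vowel phoneme (phonemes so far: 1)
  'n' -> consonant phoneme (phonemes so far: 2)
  'e' -> vowel phoneme (phonemes so far: 3)
Total phonemes: 3

3


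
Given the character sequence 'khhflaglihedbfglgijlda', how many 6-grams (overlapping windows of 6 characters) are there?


String 'khhflaglihedbfglgijlda' has length L = 22.
Number of overlapping n-grams = L - n + 1
Substituting: 22 - 6 + 1 = 17

17


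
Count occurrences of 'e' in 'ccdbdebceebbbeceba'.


Scanning 'ccdbdebceebbbeceba' for 'e':
  Position 5: 'e' -> MATCH (count: 1)
  Position 8: 'e' -> MATCH (count: 2)
  Position 9: 'e' -> MATCH (count: 3)
  Position 13: 'e' -> MATCH (count: 4)
  Position 15: 'e' -> MATCH (count: 5)
Total occurrences of 'e': 5

5


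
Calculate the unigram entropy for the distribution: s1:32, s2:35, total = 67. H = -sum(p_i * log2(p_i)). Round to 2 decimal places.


Computing entropy H = -sum(p_i * log2(p_i)):
  s1: p = 32/67 = 0.4776, -p*log2(p) = 0.5092
  s2: p = 35/67 = 0.5224, -p*log2(p) = 0.4894
H = sum of terms = 0.9986
Rounded to 2 decimals: 1.00

1.00


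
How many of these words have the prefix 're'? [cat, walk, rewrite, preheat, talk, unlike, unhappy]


Checking each word for prefix 're':
  'cat' -> no (count: 0)
  'walk' -> no (count: 0)
  'rewrite' -> YES, starts with 're' (count: 1)
  'preheat' -> no (count: 1)
  'talk' -> no (count: 1)
  'unlike' -> no (count: 1)
  'unhappy' -> no (count: 1)
Total with prefix 're': 1

1


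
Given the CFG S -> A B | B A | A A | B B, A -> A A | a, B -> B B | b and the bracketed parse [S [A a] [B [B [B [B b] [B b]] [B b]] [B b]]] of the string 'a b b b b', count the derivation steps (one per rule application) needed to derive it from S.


Every bracketed nonterminal node [X ...] in the tree is produced by exactly one rule application.
Reading the tree off as a leftmost derivation:
  Step 1: S  =>  A B   (applied S -> A B)
  Step 2: A B  =>  a B   (applied A -> a)
  Step 3: a B  =>  a B B   (applied B -> B B)
  Step 4: a B B  =>  a B B B   (applied B -> B B)
  Step 5: a B B B  =>  a B B B B   (applied B -> B B)
  Step 6: a B B B B  =>  a b B B B   (applied B -> b)
  Step 7: a b B B B  =>  a b b B B   (applied B -> b)
  Step 8: a b b B B  =>  a b b b B   (applied B -> b)
  Step 9: a b b b B  =>  a b b b b   (applied B -> b)
Final yield: a b b b b
Total rewrite steps: 9

9


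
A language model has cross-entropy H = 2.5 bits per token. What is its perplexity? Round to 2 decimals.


Perplexity formula: PP = 2^H
H = 2.5
PP = 2^2.5
Decompose: 2^2.5 = 2^2 * 2^0.5 = 2^2 * sqrt(2)
2^2 = 4, sqrt(2) ~ 1.4142136
PP ~ 4 * 1.4142136 = 5.6568544
Rounded to 2 decimals: 5.66

5.66


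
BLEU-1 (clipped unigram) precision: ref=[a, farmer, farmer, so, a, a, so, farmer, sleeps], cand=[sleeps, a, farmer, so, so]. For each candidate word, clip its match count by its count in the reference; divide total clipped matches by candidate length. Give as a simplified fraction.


Reference word counts: {'a': 3, 'farmer': 3, 'sleeps': 1, 'so': 2}
Checking each candidate word (with clipping):
  'sleeps' -> in reference (ref count 1, used 1/1) -> match (matches: 1)
  'a' -> in reference (ref count 3, used 1/3) -> match (matches: 2)
  'farmer' -> in reference (ref count 3, used 1/3) -> match (matches: 3)
  'so' -> in reference (ref count 2, used 1/2) -> match (matches: 4)
  'so' -> in reference (ref count 2, used 2/2) -> match (matches: 5)
Clipped matches: 5, Candidate length: 5
Precision = 5/5 = 1

1


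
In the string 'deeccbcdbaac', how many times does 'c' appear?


Scanning 'deeccbcdbaac' for 'c':
  Position 3: 'c' -> MATCH (count: 1)
  Position 4: 'c' -> MATCH (count: 2)
  Position 6: 'c' -> MATCH (count: 3)
  Position 11: 'c' -> MATCH (count: 4)
Total occurrences of 'c': 4

4


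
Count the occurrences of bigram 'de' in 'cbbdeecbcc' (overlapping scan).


Scanning 'cbbdeecbcc' for bigram 'de':
  Position 0: 'cb' -> no
  Position 1: 'bb' -> no
  Position 2: 'bd' -> no
  Position 3: 'de' -> MATCH
  Position 4: 'ee' -> no
  Position 5: 'ec' -> no
  Position 6: 'cb' -> no
  Position 7: 'bc' -> no
  Position 8: 'cc' -> no
Total matches: 1

1
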